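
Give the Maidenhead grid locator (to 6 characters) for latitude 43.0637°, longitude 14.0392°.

JN73ab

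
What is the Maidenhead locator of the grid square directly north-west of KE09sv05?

KE09rv96

Longitude extended square 0; −1 → -1, wraps to 9, carry into subsquare.
Longitude subsquare s = 18; −1 → 17 = r.
Latitude extended square 5; +1 → 6.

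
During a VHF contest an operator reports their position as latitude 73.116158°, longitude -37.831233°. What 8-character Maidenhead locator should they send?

Add 180° to longitude and 90° to latitude: 142.16877, 163.11616.
Field (20°×10°, letters A–R): lon ⌊142.16877/20⌋ = 7 → H; lat ⌊163.11616/10⌋ = 16 → Q.
Square (2°×1°, digits 0–9): lon ⌊2.16877/2⌋ = 1; lat ⌊3.11616/1⌋ = 3.
Subsquare (5′×2.5′, letters a–x): lon ⌊0.16877/0.0833333⌋ = 2 → c; lat ⌊0.11616/0.0416667⌋ = 2 → c.
Extended square (30″×15″, digits 0–9): lon ⌊0.00210/0.00833333⌋ = 0; lat ⌊0.03282/0.00416667⌋ = 7.

HQ13cc07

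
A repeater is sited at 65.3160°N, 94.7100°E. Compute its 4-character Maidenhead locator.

Shift to the Maidenhead origin (180°W, 90°S): lon 274.71, lat 155.32.
Field: 274.71/20 → 13 → N, 155.32/10 → 15 → P; chars NP.
Square: 14.71/2 → 7, 5.32/1 → 5; chars 75.

NP75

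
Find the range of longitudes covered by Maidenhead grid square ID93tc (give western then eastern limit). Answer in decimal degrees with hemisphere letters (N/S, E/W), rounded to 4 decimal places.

Field I=8, D=3: +8·20° lon, +3·10° lat → SW at lon -20°, lat -60°.
Square 9, 3: +9·2° lon, +3·1° lat → SW at lon -2°, lat -57°.
Subsquare t=19, c=2: +19·0.0833333° lon, +2·0.0416667° lat → SW at lon -0.416667°, lat -56.9167°.
Cell spans 0.0833333° lon × 0.0416667° lat.
west 0.4167° W, east 0.3333° W.

0.4167° W, 0.3333° W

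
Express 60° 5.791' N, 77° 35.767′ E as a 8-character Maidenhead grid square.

MP80tc13

Offset from 180°W / 90°S: lon 257.59612°, lat 150.09652°.
Field: lon ⌊257.59612/20⌋ = 12 → M; lat ⌊150.09652/10⌋ = 15 → P.
Square: lon ⌊17.59612/2⌋ = 8; lat ⌊0.09652/1⌋ = 0.
Subsquare: lon ⌊1.59612/0.0833333⌋ = 19 → t; lat ⌊0.09652/0.0416667⌋ = 2 → c.
Extended square: lon ⌊0.01278/0.00833333⌋ = 1; lat ⌊0.01318/0.00416667⌋ = 3.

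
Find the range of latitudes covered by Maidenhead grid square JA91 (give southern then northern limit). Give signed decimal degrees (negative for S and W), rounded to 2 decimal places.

-89.00, -88.00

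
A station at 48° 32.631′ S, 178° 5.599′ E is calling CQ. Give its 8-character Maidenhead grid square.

RE91bk19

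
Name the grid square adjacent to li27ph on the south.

LI27pg

Latitude subsquare h = 7; −1 → 6 = g.
The longitude characters are unchanged.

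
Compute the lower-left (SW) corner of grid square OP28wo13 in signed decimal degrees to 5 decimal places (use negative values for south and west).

68.59583, 105.84167

Field O=14, P=15: +14·20° lon, +15·10° lat → SW at lon 100°, lat 60°.
Square 2, 8: +2·2° lon, +8·1° lat → SW at lon 104°, lat 68°.
Subsquare w=22, o=14: +22·0.0833333° lon, +14·0.0416667° lat → SW at lon 105.833°, lat 68.5833°.
Extended square 1, 3: +1·0.00833333° lon, +3·0.00416667° lat → SW at lon 105.842°, lat 68.5958°.
latitude 68.59583, longitude 105.84167.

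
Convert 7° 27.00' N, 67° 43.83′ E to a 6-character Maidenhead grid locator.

MJ37uk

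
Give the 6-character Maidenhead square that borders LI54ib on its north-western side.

LI54hc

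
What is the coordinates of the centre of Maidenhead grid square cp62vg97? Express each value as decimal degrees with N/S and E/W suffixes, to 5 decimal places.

62.28125° N, 126.17083° W

Field C=2, P=15: +2·20° lon, +15·10° lat → SW at lon -140°, lat 60°.
Square 6, 2: +6·2° lon, +2·1° lat → SW at lon -128°, lat 62°.
Subsquare v=21, g=6: +21·0.0833333° lon, +6·0.0416667° lat → SW at lon -126.25°, lat 62.25°.
Extended square 9, 7: +9·0.00833333° lon, +7·0.00416667° lat → SW at lon -126.175°, lat 62.2792°.
Cell spans 0.00833333° lon × 0.00416667° lat. Centre is SW corner plus half of each.
latitude 62.28125° N, longitude 126.17083° W.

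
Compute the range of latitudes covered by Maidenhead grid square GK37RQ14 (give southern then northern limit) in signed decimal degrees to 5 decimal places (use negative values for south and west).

17.68333, 17.68750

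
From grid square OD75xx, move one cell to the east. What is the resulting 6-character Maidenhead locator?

OD85ax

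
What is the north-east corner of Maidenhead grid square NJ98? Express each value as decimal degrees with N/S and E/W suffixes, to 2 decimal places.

9.00° N, 100.00° E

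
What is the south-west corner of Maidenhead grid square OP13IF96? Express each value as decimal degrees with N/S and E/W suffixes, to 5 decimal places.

63.23333° N, 102.74167° E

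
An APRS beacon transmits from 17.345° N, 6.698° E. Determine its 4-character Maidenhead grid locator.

JK37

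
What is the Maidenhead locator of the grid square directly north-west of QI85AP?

Longitude subsquare a = 0; −1 → -1, wraps to 23 = x, carry into square.
Longitude square 8; −1 → 7.
Latitude subsquare p = 15; +1 → 16 = q.

QI75xq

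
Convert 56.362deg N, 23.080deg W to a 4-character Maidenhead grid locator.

HO86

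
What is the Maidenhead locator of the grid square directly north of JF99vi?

Latitude subsquare i = 8; +1 → 9 = j.
The longitude characters are unchanged.

JF99vj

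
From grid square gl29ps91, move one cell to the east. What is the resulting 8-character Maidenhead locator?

GL29qs01

Longitude extended square 9; +1 → 10, wraps to 0, carry into subsquare.
Longitude subsquare p = 15; +1 → 16 = q.
The latitude characters are unchanged.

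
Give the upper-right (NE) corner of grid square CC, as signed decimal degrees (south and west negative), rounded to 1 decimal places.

-60.0, -120.0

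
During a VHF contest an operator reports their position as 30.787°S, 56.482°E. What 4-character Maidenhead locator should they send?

Offset from 180°W / 90°S: lon 236.48°, lat 59.21°.
Field: lon ⌊236.48/20⌋ = 11 → L; lat ⌊59.21/10⌋ = 5 → F.
Square: lon ⌊16.48/2⌋ = 8; lat ⌊9.21/1⌋ = 9.

LF89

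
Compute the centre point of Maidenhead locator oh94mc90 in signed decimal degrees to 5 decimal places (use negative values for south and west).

-15.91458, 119.07917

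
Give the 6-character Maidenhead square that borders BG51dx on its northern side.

BG52da

Latitude subsquare x = 23; +1 → 24, wraps to 0 = a, carry into square.
Latitude square 1; +1 → 2.
The longitude characters are unchanged.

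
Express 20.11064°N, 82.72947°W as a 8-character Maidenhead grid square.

EL80pc26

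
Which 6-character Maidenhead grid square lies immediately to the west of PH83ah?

PH73xh

Longitude subsquare a = 0; −1 → -1, wraps to 23 = x, carry into square.
Longitude square 8; −1 → 7.
The latitude characters are unchanged.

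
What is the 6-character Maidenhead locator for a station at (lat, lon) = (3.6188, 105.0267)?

Offset from 180°W / 90°S: lon 285.0267°, lat 93.6188°.
Field (20°×10°, letters A–R): 285.0267/20 → 14 → O, 93.6188/10 → 9 → J; chars OJ.
Square (2°×1°, digits 0–9): 5.0267/2 → 2, 3.6188/1 → 3; chars 23.
Subsquare (5′×2.5′, letters a–x): 1.0267/0.0833333 → 12 → m, 0.6188/0.0416667 → 14 → o; chars mo.

OJ23mo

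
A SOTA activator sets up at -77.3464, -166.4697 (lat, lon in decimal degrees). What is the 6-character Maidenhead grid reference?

AB62sp

Add 180° to longitude and 90° to latitude: 13.5303, 12.6536.
Field (20°×10°, letters A–R): lon ⌊13.5303/20⌋ = 0 → A; lat ⌊12.6536/10⌋ = 1 → B.
Square (2°×1°, digits 0–9): lon ⌊13.5303/2⌋ = 6; lat ⌊2.6536/1⌋ = 2.
Subsquare (5′×2.5′, letters a–x): lon ⌊1.5303/0.0833333⌋ = 18 → s; lat ⌊0.6536/0.0416667⌋ = 15 → p.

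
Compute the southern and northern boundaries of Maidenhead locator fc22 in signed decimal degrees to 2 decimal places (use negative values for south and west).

-68.00, -67.00

Field F=5, C=2: +5·20° lon, +2·10° lat → SW at lon -80°, lat -70°.
Square 2, 2: +2·2° lon, +2·1° lat → SW at lon -76°, lat -68°.
Cell spans 2° lon × 1° lat.
south -68.00, north -67.00.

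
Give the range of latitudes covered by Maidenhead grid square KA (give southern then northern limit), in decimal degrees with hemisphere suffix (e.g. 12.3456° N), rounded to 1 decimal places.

90.0° S, 80.0° S

Field K=10, A=0: +10·20° lon, +0·10° lat → SW at lon 20°, lat -90°.
Cell spans 20° lon × 10° lat.
south 90.0° S, north 80.0° S.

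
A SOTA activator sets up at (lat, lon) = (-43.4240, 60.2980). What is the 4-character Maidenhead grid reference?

ME06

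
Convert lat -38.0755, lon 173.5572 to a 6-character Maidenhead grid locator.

RF61sw

Shift to the Maidenhead origin (180°W, 90°S): lon 353.5572, lat 51.9245.
Field: 353.5572/20 → 17 → R, 51.9245/10 → 5 → F; chars RF.
Square: 13.5572/2 → 6, 1.9245/1 → 1; chars 61.
Subsquare: 1.5572/0.0833333 → 18 → s, 0.9245/0.0416667 → 22 → w; chars sw.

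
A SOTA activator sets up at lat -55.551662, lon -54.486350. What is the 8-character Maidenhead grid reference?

Shift to the Maidenhead origin (180°W, 90°S): lon 125.51365, lat 34.44834.
Field (20°×10°, letters A–R): 125.51365/20 → 6 → G, 34.44834/10 → 3 → D; chars GD.
Square (2°×1°, digits 0–9): 5.51365/2 → 2, 4.44834/1 → 4; chars 24.
Subsquare (5′×2.5′, letters a–x): 1.51365/0.0833333 → 18 → s, 0.44834/0.0416667 → 10 → k; chars sk.
Extended square (30″×15″, digits 0–9): 0.01365/0.00833333 → 1, 0.03167/0.00416667 → 7; chars 17.

GD24sk17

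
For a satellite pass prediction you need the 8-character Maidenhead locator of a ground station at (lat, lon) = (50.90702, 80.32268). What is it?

NO00dv87

Add 180° to longitude and 90° to latitude: 260.32268, 140.90702.
Field (20°×10°, letters A–R): lon ⌊260.32268/20⌋ = 13 → N; lat ⌊140.90702/10⌋ = 14 → O.
Square (2°×1°, digits 0–9): lon ⌊0.32268/2⌋ = 0; lat ⌊0.90702/1⌋ = 0.
Subsquare (5′×2.5′, letters a–x): lon ⌊0.32268/0.0833333⌋ = 3 → d; lat ⌊0.90702/0.0416667⌋ = 21 → v.
Extended square (30″×15″, digits 0–9): lon ⌊0.07268/0.00833333⌋ = 8; lat ⌊0.03202/0.00416667⌋ = 7.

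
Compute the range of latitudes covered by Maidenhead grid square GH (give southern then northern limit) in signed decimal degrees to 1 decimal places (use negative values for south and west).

-20.0, -10.0

Field G=6, H=7: +6·20° lon, +7·10° lat → SW at lon -60°, lat -20°.
Cell spans 20° lon × 10° lat.
south -20.0, north -10.0.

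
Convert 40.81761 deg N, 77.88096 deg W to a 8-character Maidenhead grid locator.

Add 180° to longitude and 90° to latitude: 102.11904, 130.81761.
Field: lon ⌊102.11904/20⌋ = 5 → F; lat ⌊130.81761/10⌋ = 13 → N.
Square: lon ⌊2.11904/2⌋ = 1; lat ⌊0.81761/1⌋ = 0.
Subsquare: lon ⌊0.11904/0.0833333⌋ = 1 → b; lat ⌊0.81761/0.0416667⌋ = 19 → t.
Extended square: lon ⌊0.03571/0.00833333⌋ = 4; lat ⌊0.02594/0.00416667⌋ = 6.

FN10bt46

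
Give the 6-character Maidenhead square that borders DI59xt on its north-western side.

DI59wu

Longitude subsquare x = 23; −1 → 22 = w.
Latitude subsquare t = 19; +1 → 20 = u.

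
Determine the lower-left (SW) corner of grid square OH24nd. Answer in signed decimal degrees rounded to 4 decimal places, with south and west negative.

Field O=14, H=7: +14·20° lon, +7·10° lat → SW at lon 100°, lat -20°.
Square 2, 4: +2·2° lon, +4·1° lat → SW at lon 104°, lat -16°.
Subsquare n=13, d=3: +13·0.0833333° lon, +3·0.0416667° lat → SW at lon 105.083°, lat -15.875°.
latitude -15.8750, longitude 105.0833.

-15.8750, 105.0833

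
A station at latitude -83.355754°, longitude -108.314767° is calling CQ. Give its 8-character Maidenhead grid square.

Offset from 180°W / 90°S: lon 71.68523°, lat 6.64425°.
Field (20°×10°, letters A–R): lon ⌊71.68523/20⌋ = 3 → D; lat ⌊6.64425/10⌋ = 0 → A.
Square (2°×1°, digits 0–9): lon ⌊11.68523/2⌋ = 5; lat ⌊6.64425/1⌋ = 6.
Subsquare (5′×2.5′, letters a–x): lon ⌊1.68523/0.0833333⌋ = 20 → u; lat ⌊0.64425/0.0416667⌋ = 15 → p.
Extended square (30″×15″, digits 0–9): lon ⌊0.01857/0.00833333⌋ = 2; lat ⌊0.01925/0.00416667⌋ = 4.

DA56up24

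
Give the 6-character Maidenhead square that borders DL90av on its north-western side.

DL80xw

Longitude subsquare a = 0; −1 → -1, wraps to 23 = x, carry into square.
Longitude square 9; −1 → 8.
Latitude subsquare v = 21; +1 → 22 = w.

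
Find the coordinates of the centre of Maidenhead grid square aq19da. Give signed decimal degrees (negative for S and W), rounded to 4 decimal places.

Field A=0, Q=16: +0·20° lon, +16·10° lat → SW at lon -180°, lat 70°.
Square 1, 9: +1·2° lon, +9·1° lat → SW at lon -178°, lat 79°.
Subsquare d=3, a=0: +3·0.0833333° lon, +0·0.0416667° lat → SW at lon -177.75°, lat 79°.
Cell spans 0.0833333° lon × 0.0416667° lat. Centre is SW corner plus half of each.
latitude 79.0208, longitude -177.7083.

79.0208, -177.7083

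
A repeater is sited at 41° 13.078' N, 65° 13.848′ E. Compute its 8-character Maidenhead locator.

Add 180° to longitude and 90° to latitude: 245.23080, 131.21797.
Field: 245.23080/20 → 12 → M, 131.21797/10 → 13 → N; chars MN.
Square: 5.23080/2 → 2, 1.21797/1 → 1; chars 21.
Subsquare: 1.23080/0.0833333 → 14 → o, 0.21797/0.0416667 → 5 → f; chars of.
Extended square: 0.06413/0.00833333 → 7, 0.00963/0.00416667 → 2; chars 72.

MN21of72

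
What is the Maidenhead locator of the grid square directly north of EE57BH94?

EE57bh95

Latitude extended square 4; +1 → 5.
The longitude characters are unchanged.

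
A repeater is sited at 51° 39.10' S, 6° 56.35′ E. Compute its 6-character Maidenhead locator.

Add 180° to longitude and 90° to latitude: 186.9392, 38.3483.
Field: 186.9392/20 → 9 → J, 38.3483/10 → 3 → D; chars JD.
Square: 6.9392/2 → 3, 8.3483/1 → 8; chars 38.
Subsquare: 0.9392/0.0833333 → 11 → l, 0.3483/0.0416667 → 8 → i; chars li.

JD38li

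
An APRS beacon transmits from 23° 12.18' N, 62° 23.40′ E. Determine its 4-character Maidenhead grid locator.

ML13

Offset from 180°W / 90°S: lon 242.39°, lat 113.20°.
Field: 242.39/20 → 12 → M, 113.20/10 → 11 → L; chars ML.
Square: 2.39/2 → 1, 3.20/1 → 3; chars 13.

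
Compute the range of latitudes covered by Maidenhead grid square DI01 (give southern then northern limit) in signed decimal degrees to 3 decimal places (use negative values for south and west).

Field D=3, I=8: +3·20° lon, +8·10° lat → SW at lon -120°, lat -10°.
Square 0, 1: +0·2° lon, +1·1° lat → SW at lon -120°, lat -9°.
Cell spans 2° lon × 1° lat.
south -9.000, north -8.000.

-9.000, -8.000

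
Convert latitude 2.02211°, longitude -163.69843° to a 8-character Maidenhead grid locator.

AJ82da65

Offset from 180°W / 90°S: lon 16.30157°, lat 92.02211°.
Field (20°×10°, letters A–R): lon ⌊16.30157/20⌋ = 0 → A; lat ⌊92.02211/10⌋ = 9 → J.
Square (2°×1°, digits 0–9): lon ⌊16.30157/2⌋ = 8; lat ⌊2.02211/1⌋ = 2.
Subsquare (5′×2.5′, letters a–x): lon ⌊0.30157/0.0833333⌋ = 3 → d; lat ⌊0.02211/0.0416667⌋ = 0 → a.
Extended square (30″×15″, digits 0–9): lon ⌊0.05157/0.00833333⌋ = 6; lat ⌊0.02211/0.00416667⌋ = 5.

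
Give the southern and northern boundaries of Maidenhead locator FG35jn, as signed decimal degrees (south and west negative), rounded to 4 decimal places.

Field F=5, G=6: +5·20° lon, +6·10° lat → SW at lon -80°, lat -30°.
Square 3, 5: +3·2° lon, +5·1° lat → SW at lon -74°, lat -25°.
Subsquare j=9, n=13: +9·0.0833333° lon, +13·0.0416667° lat → SW at lon -73.25°, lat -24.4583°.
Cell spans 0.0833333° lon × 0.0416667° lat.
south -24.4583, north -24.4167.

-24.4583, -24.4167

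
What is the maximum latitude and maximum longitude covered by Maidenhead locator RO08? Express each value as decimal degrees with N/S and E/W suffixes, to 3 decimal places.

59.000° N, 162.000° E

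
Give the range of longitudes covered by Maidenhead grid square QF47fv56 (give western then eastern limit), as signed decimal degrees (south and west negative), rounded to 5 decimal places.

Field Q=16, F=5: +16·20° lon, +5·10° lat → SW at lon 140°, lat -40°.
Square 4, 7: +4·2° lon, +7·1° lat → SW at lon 148°, lat -33°.
Subsquare f=5, v=21: +5·0.0833333° lon, +21·0.0416667° lat → SW at lon 148.417°, lat -32.125°.
Extended square 5, 6: +5·0.00833333° lon, +6·0.00416667° lat → SW at lon 148.458°, lat -32.1°.
Cell spans 0.00833333° lon × 0.00416667° lat.
west 148.45833, east 148.46667.

148.45833, 148.46667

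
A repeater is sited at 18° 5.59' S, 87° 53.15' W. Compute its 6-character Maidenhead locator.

EH61bv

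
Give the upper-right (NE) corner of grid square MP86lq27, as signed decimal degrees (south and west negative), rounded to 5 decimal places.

66.70000, 76.94167

Field M=12, P=15: +12·20° lon, +15·10° lat → SW at lon 60°, lat 60°.
Square 8, 6: +8·2° lon, +6·1° lat → SW at lon 76°, lat 66°.
Subsquare l=11, q=16: +11·0.0833333° lon, +16·0.0416667° lat → SW at lon 76.9167°, lat 66.6667°.
Extended square 2, 7: +2·0.00833333° lon, +7·0.00416667° lat → SW at lon 76.9333°, lat 66.6958°.
Cell spans 0.00833333° lon × 0.00416667° lat. NE corner is SW corner plus one full cell.
latitude 66.70000, longitude 76.94167.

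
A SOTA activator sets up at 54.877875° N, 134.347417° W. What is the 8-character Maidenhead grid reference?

Offset from 180°W / 90°S: lon 45.65258°, lat 144.87788°.
Field: lon ⌊45.65258/20⌋ = 2 → C; lat ⌊144.87788/10⌋ = 14 → O.
Square: lon ⌊5.65258/2⌋ = 2; lat ⌊4.87788/1⌋ = 4.
Subsquare: lon ⌊1.65258/0.0833333⌋ = 19 → t; lat ⌊0.87788/0.0416667⌋ = 21 → v.
Extended square: lon ⌊0.06925/0.00833333⌋ = 8; lat ⌊0.00288/0.00416667⌋ = 0.

CO24tv80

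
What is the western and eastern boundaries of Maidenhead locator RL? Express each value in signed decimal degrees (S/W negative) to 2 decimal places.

Field R=17, L=11: +17·20° lon, +11·10° lat → SW at lon 160°, lat 20°.
Cell spans 20° lon × 10° lat.
west 160.00, east 180.00.

160.00, 180.00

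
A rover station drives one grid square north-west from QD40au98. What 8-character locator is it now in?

Longitude extended square 9; −1 → 8.
Latitude extended square 8; +1 → 9.

QD40au89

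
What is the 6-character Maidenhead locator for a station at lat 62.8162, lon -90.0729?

Shift to the Maidenhead origin (180°W, 90°S): lon 89.9271, lat 152.8162.
Field (20°×10°, letters A–R): lon ⌊89.9271/20⌋ = 4 → E; lat ⌊152.8162/10⌋ = 15 → P.
Square (2°×1°, digits 0–9): lon ⌊9.9271/2⌋ = 4; lat ⌊2.8162/1⌋ = 2.
Subsquare (5′×2.5′, letters a–x): lon ⌊1.9271/0.0833333⌋ = 23 → x; lat ⌊0.8162/0.0416667⌋ = 19 → t.

EP42xt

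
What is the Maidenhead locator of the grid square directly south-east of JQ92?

Longitude square 9; +1 → 10, wraps to 0, carry into field.
Longitude field J = 9; +1 → 10 = K.
Latitude square 2; −1 → 1.

KQ01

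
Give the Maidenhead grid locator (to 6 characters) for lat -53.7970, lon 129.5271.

PD46se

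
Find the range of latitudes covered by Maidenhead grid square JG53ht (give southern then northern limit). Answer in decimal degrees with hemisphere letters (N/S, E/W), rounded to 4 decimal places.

26.2083° S, 26.1667° S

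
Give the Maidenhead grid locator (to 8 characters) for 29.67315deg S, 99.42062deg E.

NG90rh08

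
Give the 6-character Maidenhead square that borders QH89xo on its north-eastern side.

QH99ap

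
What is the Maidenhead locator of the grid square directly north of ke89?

Latitude square 9; +1 → 10, wraps to 0, carry into field.
Latitude field E = 4; +1 → 5 = F.
The longitude characters are unchanged.

KF80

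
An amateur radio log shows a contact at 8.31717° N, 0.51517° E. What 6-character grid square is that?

JJ08gh

Add 180° to longitude and 90° to latitude: 180.5152, 98.3172.
Field (20°×10°, letters A–R): 180.5152/20 → 9 → J, 98.3172/10 → 9 → J; chars JJ.
Square (2°×1°, digits 0–9): 0.5152/2 → 0, 8.3172/1 → 8; chars 08.
Subsquare (5′×2.5′, letters a–x): 0.5152/0.0833333 → 6 → g, 0.3172/0.0416667 → 7 → h; chars gh.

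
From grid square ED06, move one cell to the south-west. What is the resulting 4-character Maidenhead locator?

DD95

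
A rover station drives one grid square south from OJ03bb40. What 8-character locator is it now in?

Latitude extended square 0; −1 → -1, wraps to 9, carry into subsquare.
Latitude subsquare b = 1; −1 → 0 = a.
The longitude characters are unchanged.

OJ03ba49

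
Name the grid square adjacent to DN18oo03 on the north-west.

DN18no94

Longitude extended square 0; −1 → -1, wraps to 9, carry into subsquare.
Longitude subsquare o = 14; −1 → 13 = n.
Latitude extended square 3; +1 → 4.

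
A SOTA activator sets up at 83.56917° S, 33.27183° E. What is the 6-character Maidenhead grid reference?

Add 180° to longitude and 90° to latitude: 213.2718, 6.4308.
Field: 213.2718/20 → 10 → K, 6.4308/10 → 0 → A; chars KA.
Square: 13.2718/2 → 6, 6.4308/1 → 6; chars 66.
Subsquare: 1.2718/0.0833333 → 15 → p, 0.4308/0.0416667 → 10 → k; chars pk.

KA66pk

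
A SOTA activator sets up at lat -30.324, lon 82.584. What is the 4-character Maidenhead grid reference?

Add 180° to longitude and 90° to latitude: 262.58, 59.68.
Field: 262.58/20 → 13 → N, 59.68/10 → 5 → F; chars NF.
Square: 2.58/2 → 1, 9.68/1 → 9; chars 19.

NF19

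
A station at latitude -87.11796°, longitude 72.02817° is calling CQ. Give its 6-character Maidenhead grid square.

MA62av

Offset from 180°W / 90°S: lon 252.0282°, lat 2.8820°.
Field: lon ⌊252.0282/20⌋ = 12 → M; lat ⌊2.8820/10⌋ = 0 → A.
Square: lon ⌊12.0282/2⌋ = 6; lat ⌊2.8820/1⌋ = 2.
Subsquare: lon ⌊0.0282/0.0833333⌋ = 0 → a; lat ⌊0.8820/0.0416667⌋ = 21 → v.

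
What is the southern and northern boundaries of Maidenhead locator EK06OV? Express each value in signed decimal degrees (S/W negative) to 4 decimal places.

16.8750, 16.9167

Field E=4, K=10: +4·20° lon, +10·10° lat → SW at lon -100°, lat 10°.
Square 0, 6: +0·2° lon, +6·1° lat → SW at lon -100°, lat 16°.
Subsquare o=14, v=21: +14·0.0833333° lon, +21·0.0416667° lat → SW at lon -98.8333°, lat 16.875°.
Cell spans 0.0833333° lon × 0.0416667° lat.
south 16.8750, north 16.9167.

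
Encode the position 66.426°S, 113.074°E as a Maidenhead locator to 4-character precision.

OC63

Offset from 180°W / 90°S: lon 293.07°, lat 23.57°.
Field: lon ⌊293.07/20⌋ = 14 → O; lat ⌊23.57/10⌋ = 2 → C.
Square: lon ⌊13.07/2⌋ = 6; lat ⌊3.57/1⌋ = 3.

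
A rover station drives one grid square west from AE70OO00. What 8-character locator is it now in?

AE70no90

Longitude extended square 0; −1 → -1, wraps to 9, carry into subsquare.
Longitude subsquare o = 14; −1 → 13 = n.
The latitude characters are unchanged.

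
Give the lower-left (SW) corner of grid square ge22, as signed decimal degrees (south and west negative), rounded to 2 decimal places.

-48.00, -56.00

Field G=6, E=4: +6·20° lon, +4·10° lat → SW at lon -60°, lat -50°.
Square 2, 2: +2·2° lon, +2·1° lat → SW at lon -56°, lat -48°.
latitude -48.00, longitude -56.00.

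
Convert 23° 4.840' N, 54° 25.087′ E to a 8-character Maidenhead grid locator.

LL73fb09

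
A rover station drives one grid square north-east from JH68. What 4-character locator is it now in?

JH79

Longitude square 6; +1 → 7.
Latitude square 8; +1 → 9.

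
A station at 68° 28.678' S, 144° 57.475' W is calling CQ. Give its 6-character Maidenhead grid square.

Shift to the Maidenhead origin (180°W, 90°S): lon 35.0421, lat 21.5220.
Field (20°×10°, letters A–R): lon ⌊35.0421/20⌋ = 1 → B; lat ⌊21.5220/10⌋ = 2 → C.
Square (2°×1°, digits 0–9): lon ⌊15.0421/2⌋ = 7; lat ⌊1.5220/1⌋ = 1.
Subsquare (5′×2.5′, letters a–x): lon ⌊1.0421/0.0833333⌋ = 12 → m; lat ⌊0.5220/0.0416667⌋ = 12 → m.

BC71mm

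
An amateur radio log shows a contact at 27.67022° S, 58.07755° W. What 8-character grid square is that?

GG02xh09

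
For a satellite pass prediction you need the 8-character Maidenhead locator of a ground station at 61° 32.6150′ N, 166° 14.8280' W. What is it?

Offset from 180°W / 90°S: lon 13.75287°, lat 151.54358°.
Field: 13.75287/20 → 0 → A, 151.54358/10 → 15 → P; chars AP.
Square: 13.75287/2 → 6, 1.54358/1 → 1; chars 61.
Subsquare: 1.75287/0.0833333 → 21 → v, 0.54358/0.0416667 → 13 → n; chars vn.
Extended square: 0.00287/0.00833333 → 0, 0.00192/0.00416667 → 0; chars 00.

AP61vn00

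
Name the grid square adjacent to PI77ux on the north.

PI78ua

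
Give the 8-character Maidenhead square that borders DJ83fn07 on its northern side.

Latitude extended square 7; +1 → 8.
The longitude characters are unchanged.

DJ83fn08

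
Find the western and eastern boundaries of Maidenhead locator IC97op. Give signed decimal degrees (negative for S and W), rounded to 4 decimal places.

-0.8333, -0.7500

Field I=8, C=2: +8·20° lon, +2·10° lat → SW at lon -20°, lat -70°.
Square 9, 7: +9·2° lon, +7·1° lat → SW at lon -2°, lat -63°.
Subsquare o=14, p=15: +14·0.0833333° lon, +15·0.0416667° lat → SW at lon -0.833333°, lat -62.375°.
Cell spans 0.0833333° lon × 0.0416667° lat.
west -0.8333, east -0.7500.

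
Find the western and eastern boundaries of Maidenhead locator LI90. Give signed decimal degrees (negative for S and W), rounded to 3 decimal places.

Field L=11, I=8: +11·20° lon, +8·10° lat → SW at lon 40°, lat -10°.
Square 9, 0: +9·2° lon, +0·1° lat → SW at lon 58°, lat -10°.
Cell spans 2° lon × 1° lat.
west 58.000, east 60.000.

58.000, 60.000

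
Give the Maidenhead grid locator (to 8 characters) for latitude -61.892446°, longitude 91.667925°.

Shift to the Maidenhead origin (180°W, 90°S): lon 271.66792, lat 28.10755.
Field: 271.66792/20 → 13 → N, 28.10755/10 → 2 → C; chars NC.
Square: 11.66792/2 → 5, 8.10755/1 → 8; chars 58.
Subsquare: 1.66792/0.0833333 → 20 → u, 0.10755/0.0416667 → 2 → c; chars uc.
Extended square: 0.00126/0.00833333 → 0, 0.02422/0.00416667 → 5; chars 05.

NC58uc05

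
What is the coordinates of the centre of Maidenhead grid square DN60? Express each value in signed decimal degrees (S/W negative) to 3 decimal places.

Field D=3, N=13: +3·20° lon, +13·10° lat → SW at lon -120°, lat 40°.
Square 6, 0: +6·2° lon, +0·1° lat → SW at lon -108°, lat 40°.
Cell spans 2° lon × 1° lat. Centre is SW corner plus half of each.
latitude 40.500, longitude -107.000.

40.500, -107.000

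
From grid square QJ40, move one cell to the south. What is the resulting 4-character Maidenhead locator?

QI49

Latitude square 0; −1 → -1, wraps to 9, carry into field.
Latitude field J = 9; −1 → 8 = I.
The longitude characters are unchanged.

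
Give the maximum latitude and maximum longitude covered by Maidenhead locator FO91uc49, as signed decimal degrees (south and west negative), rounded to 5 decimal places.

51.12500, -60.29167

Field F=5, O=14: +5·20° lon, +14·10° lat → SW at lon -80°, lat 50°.
Square 9, 1: +9·2° lon, +1·1° lat → SW at lon -62°, lat 51°.
Subsquare u=20, c=2: +20·0.0833333° lon, +2·0.0416667° lat → SW at lon -60.3333°, lat 51.0833°.
Extended square 4, 9: +4·0.00833333° lon, +9·0.00416667° lat → SW at lon -60.3°, lat 51.1208°.
Cell spans 0.00833333° lon × 0.00416667° lat. NE corner is SW corner plus one full cell.
latitude 51.12500, longitude -60.29167.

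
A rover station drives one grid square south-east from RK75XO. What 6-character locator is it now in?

Longitude subsquare x = 23; +1 → 24, wraps to 0 = a, carry into square.
Longitude square 7; +1 → 8.
Latitude subsquare o = 14; −1 → 13 = n.

RK85an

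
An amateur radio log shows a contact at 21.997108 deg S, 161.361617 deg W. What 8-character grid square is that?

AG98ha60

Add 180° to longitude and 90° to latitude: 18.63838, 68.00289.
Field: lon ⌊18.63838/20⌋ = 0 → A; lat ⌊68.00289/10⌋ = 6 → G.
Square: lon ⌊18.63838/2⌋ = 9; lat ⌊8.00289/1⌋ = 8.
Subsquare: lon ⌊0.63838/0.0833333⌋ = 7 → h; lat ⌊0.00289/0.0416667⌋ = 0 → a.
Extended square: lon ⌊0.05505/0.00833333⌋ = 6; lat ⌊0.00289/0.00416667⌋ = 0.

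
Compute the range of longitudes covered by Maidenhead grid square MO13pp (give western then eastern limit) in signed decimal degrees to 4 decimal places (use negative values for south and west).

Field M=12, O=14: +12·20° lon, +14·10° lat → SW at lon 60°, lat 50°.
Square 1, 3: +1·2° lon, +3·1° lat → SW at lon 62°, lat 53°.
Subsquare p=15, p=15: +15·0.0833333° lon, +15·0.0416667° lat → SW at lon 63.25°, lat 53.625°.
Cell spans 0.0833333° lon × 0.0416667° lat.
west 63.2500, east 63.3333.

63.2500, 63.3333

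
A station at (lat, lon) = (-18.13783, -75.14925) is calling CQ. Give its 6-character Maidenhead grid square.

Add 180° to longitude and 90° to latitude: 104.8508, 71.8622.
Field (20°×10°, letters A–R): lon ⌊104.8508/20⌋ = 5 → F; lat ⌊71.8622/10⌋ = 7 → H.
Square (2°×1°, digits 0–9): lon ⌊4.8508/2⌋ = 2; lat ⌊1.8622/1⌋ = 1.
Subsquare (5′×2.5′, letters a–x): lon ⌊0.8508/0.0833333⌋ = 10 → k; lat ⌊0.8622/0.0416667⌋ = 20 → u.

FH21ku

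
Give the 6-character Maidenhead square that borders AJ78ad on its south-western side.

Longitude subsquare a = 0; −1 → -1, wraps to 23 = x, carry into square.
Longitude square 7; −1 → 6.
Latitude subsquare d = 3; −1 → 2 = c.

AJ68xc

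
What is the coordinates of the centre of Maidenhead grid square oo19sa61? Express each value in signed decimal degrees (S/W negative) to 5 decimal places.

59.00625, 103.55417

Field O=14, O=14: +14·20° lon, +14·10° lat → SW at lon 100°, lat 50°.
Square 1, 9: +1·2° lon, +9·1° lat → SW at lon 102°, lat 59°.
Subsquare s=18, a=0: +18·0.0833333° lon, +0·0.0416667° lat → SW at lon 103.5°, lat 59°.
Extended square 6, 1: +6·0.00833333° lon, +1·0.00416667° lat → SW at lon 103.55°, lat 59.0042°.
Cell spans 0.00833333° lon × 0.00416667° lat. Centre is SW corner plus half of each.
latitude 59.00625, longitude 103.55417.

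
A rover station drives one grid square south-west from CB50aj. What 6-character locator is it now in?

CB40xi

Longitude subsquare a = 0; −1 → -1, wraps to 23 = x, carry into square.
Longitude square 5; −1 → 4.
Latitude subsquare j = 9; −1 → 8 = i.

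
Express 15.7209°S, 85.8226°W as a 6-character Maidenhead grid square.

Offset from 180°W / 90°S: lon 94.1774°, lat 74.2791°.
Field: 94.1774/20 → 4 → E, 74.2791/10 → 7 → H; chars EH.
Square: 14.1774/2 → 7, 4.2791/1 → 4; chars 74.
Subsquare: 0.1774/0.0833333 → 2 → c, 0.2791/0.0416667 → 6 → g; chars cg.

EH74cg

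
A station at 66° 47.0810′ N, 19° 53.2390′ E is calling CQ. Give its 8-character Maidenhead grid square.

Shift to the Maidenhead origin (180°W, 90°S): lon 199.88732, lat 156.78468.
Field (20°×10°, letters A–R): 199.88732/20 → 9 → J, 156.78468/10 → 15 → P; chars JP.
Square (2°×1°, digits 0–9): 19.88732/2 → 9, 6.78468/1 → 6; chars 96.
Subsquare (5′×2.5′, letters a–x): 1.88732/0.0833333 → 22 → w, 0.78468/0.0416667 → 18 → s; chars ws.
Extended square (30″×15″, digits 0–9): 0.05398/0.00833333 → 6, 0.03468/0.00416667 → 8; chars 68.

JP96ws68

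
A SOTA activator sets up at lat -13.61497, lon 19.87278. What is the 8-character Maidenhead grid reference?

JH96wj42

Add 180° to longitude and 90° to latitude: 199.87278, 76.38503.
Field: lon ⌊199.87278/20⌋ = 9 → J; lat ⌊76.38503/10⌋ = 7 → H.
Square: lon ⌊19.87278/2⌋ = 9; lat ⌊6.38503/1⌋ = 6.
Subsquare: lon ⌊1.87278/0.0833333⌋ = 22 → w; lat ⌊0.38503/0.0416667⌋ = 9 → j.
Extended square: lon ⌊0.03945/0.00833333⌋ = 4; lat ⌊0.01003/0.00416667⌋ = 2.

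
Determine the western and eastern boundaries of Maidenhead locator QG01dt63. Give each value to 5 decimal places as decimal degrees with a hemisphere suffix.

140.30000° E, 140.30833° E

Field Q=16, G=6: +16·20° lon, +6·10° lat → SW at lon 140°, lat -30°.
Square 0, 1: +0·2° lon, +1·1° lat → SW at lon 140°, lat -29°.
Subsquare d=3, t=19: +3·0.0833333° lon, +19·0.0416667° lat → SW at lon 140.25°, lat -28.2083°.
Extended square 6, 3: +6·0.00833333° lon, +3·0.00416667° lat → SW at lon 140.3°, lat -28.1958°.
Cell spans 0.00833333° lon × 0.00416667° lat.
west 140.30000° E, east 140.30833° E.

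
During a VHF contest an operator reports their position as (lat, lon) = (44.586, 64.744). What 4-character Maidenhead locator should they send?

MN24

Offset from 180°W / 90°S: lon 244.74°, lat 134.59°.
Field (20°×10°, letters A–R): lon ⌊244.74/20⌋ = 12 → M; lat ⌊134.59/10⌋ = 13 → N.
Square (2°×1°, digits 0–9): lon ⌊4.74/2⌋ = 2; lat ⌊4.59/1⌋ = 4.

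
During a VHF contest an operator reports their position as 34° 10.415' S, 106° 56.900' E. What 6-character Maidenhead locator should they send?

OF35lt

Offset from 180°W / 90°S: lon 286.9483°, lat 55.8264°.
Field: 286.9483/20 → 14 → O, 55.8264/10 → 5 → F; chars OF.
Square: 6.9483/2 → 3, 5.8264/1 → 5; chars 35.
Subsquare: 0.9483/0.0833333 → 11 → l, 0.8264/0.0416667 → 19 → t; chars lt.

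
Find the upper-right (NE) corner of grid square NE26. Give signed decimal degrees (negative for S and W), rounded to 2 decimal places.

Field N=13, E=4: +13·20° lon, +4·10° lat → SW at lon 80°, lat -50°.
Square 2, 6: +2·2° lon, +6·1° lat → SW at lon 84°, lat -44°.
Cell spans 2° lon × 1° lat. NE corner is SW corner plus one full cell.
latitude -43.00, longitude 86.00.

-43.00, 86.00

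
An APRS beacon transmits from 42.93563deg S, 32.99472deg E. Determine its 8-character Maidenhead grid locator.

KE67lb95

Add 180° to longitude and 90° to latitude: 212.99472, 47.06437.
Field: lon ⌊212.99472/20⌋ = 10 → K; lat ⌊47.06437/10⌋ = 4 → E.
Square: lon ⌊12.99472/2⌋ = 6; lat ⌊7.06437/1⌋ = 7.
Subsquare: lon ⌊0.99472/0.0833333⌋ = 11 → l; lat ⌊0.06437/0.0416667⌋ = 1 → b.
Extended square: lon ⌊0.07805/0.00833333⌋ = 9; lat ⌊0.02270/0.00416667⌋ = 5.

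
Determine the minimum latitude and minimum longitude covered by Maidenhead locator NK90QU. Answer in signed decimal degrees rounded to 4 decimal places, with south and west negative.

10.8333, 99.3333

Field N=13, K=10: +13·20° lon, +10·10° lat → SW at lon 80°, lat 10°.
Square 9, 0: +9·2° lon, +0·1° lat → SW at lon 98°, lat 10°.
Subsquare q=16, u=20: +16·0.0833333° lon, +20·0.0416667° lat → SW at lon 99.3333°, lat 10.8333°.
latitude 10.8333, longitude 99.3333.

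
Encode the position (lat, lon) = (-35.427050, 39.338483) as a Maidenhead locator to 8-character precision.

KF94qn07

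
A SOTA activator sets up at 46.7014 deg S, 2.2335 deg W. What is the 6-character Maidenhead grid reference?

IE83vh

Shift to the Maidenhead origin (180°W, 90°S): lon 177.7665, lat 43.2986.
Field: lon ⌊177.7665/20⌋ = 8 → I; lat ⌊43.2986/10⌋ = 4 → E.
Square: lon ⌊17.7665/2⌋ = 8; lat ⌊3.2986/1⌋ = 3.
Subsquare: lon ⌊1.7665/0.0833333⌋ = 21 → v; lat ⌊0.2986/0.0416667⌋ = 7 → h.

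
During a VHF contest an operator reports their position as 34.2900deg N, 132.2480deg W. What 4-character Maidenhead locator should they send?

Offset from 180°W / 90°S: lon 47.75°, lat 124.29°.
Field: 47.75/20 → 2 → C, 124.29/10 → 12 → M; chars CM.
Square: 7.75/2 → 3, 4.29/1 → 4; chars 34.

CM34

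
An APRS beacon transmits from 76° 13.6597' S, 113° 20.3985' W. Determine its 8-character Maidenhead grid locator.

DB33hs95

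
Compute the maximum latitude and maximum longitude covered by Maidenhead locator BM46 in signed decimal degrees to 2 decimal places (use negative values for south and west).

Field B=1, M=12: +1·20° lon, +12·10° lat → SW at lon -160°, lat 30°.
Square 4, 6: +4·2° lon, +6·1° lat → SW at lon -152°, lat 36°.
Cell spans 2° lon × 1° lat. NE corner is SW corner plus one full cell.
latitude 37.00, longitude -150.00.

37.00, -150.00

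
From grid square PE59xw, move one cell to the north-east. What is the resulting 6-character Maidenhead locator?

PE69ax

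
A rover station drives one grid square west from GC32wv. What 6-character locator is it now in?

GC32vv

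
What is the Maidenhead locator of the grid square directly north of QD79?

Latitude square 9; +1 → 10, wraps to 0, carry into field.
Latitude field D = 3; +1 → 4 = E.
The longitude characters are unchanged.

QE70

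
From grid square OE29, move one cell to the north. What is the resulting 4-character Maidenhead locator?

OF20

Latitude square 9; +1 → 10, wraps to 0, carry into field.
Latitude field E = 4; +1 → 5 = F.
The longitude characters are unchanged.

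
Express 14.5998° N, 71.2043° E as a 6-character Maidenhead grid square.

Shift to the Maidenhead origin (180°W, 90°S): lon 251.2043, lat 104.5998.
Field: 251.2043/20 → 12 → M, 104.5998/10 → 10 → K; chars MK.
Square: 11.2043/2 → 5, 4.5998/1 → 4; chars 54.
Subsquare: 1.2043/0.0833333 → 14 → o, 0.5998/0.0416667 → 14 → o; chars oo.

MK54oo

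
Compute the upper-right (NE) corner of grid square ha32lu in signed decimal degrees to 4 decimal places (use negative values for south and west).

-87.1250, -33.0000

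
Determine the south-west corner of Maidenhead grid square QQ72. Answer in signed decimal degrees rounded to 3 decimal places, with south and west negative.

72.000, 154.000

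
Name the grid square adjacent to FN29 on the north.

FO20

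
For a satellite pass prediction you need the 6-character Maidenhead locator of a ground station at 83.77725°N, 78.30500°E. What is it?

Shift to the Maidenhead origin (180°W, 90°S): lon 258.3050, lat 173.7772.
Field: 258.3050/20 → 12 → M, 173.7772/10 → 17 → R; chars MR.
Square: 18.3050/2 → 9, 3.7772/1 → 3; chars 93.
Subsquare: 0.3050/0.0833333 → 3 → d, 0.7772/0.0416667 → 18 → s; chars ds.

MR93ds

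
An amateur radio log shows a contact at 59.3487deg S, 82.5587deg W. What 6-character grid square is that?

Offset from 180°W / 90°S: lon 97.4413°, lat 30.6513°.
Field (20°×10°, letters A–R): 97.4413/20 → 4 → E, 30.6513/10 → 3 → D; chars ED.
Square (2°×1°, digits 0–9): 17.4413/2 → 8, 0.6513/1 → 0; chars 80.
Subsquare (5′×2.5′, letters a–x): 1.4413/0.0833333 → 17 → r, 0.6513/0.0416667 → 15 → p; chars rp.

ED80rp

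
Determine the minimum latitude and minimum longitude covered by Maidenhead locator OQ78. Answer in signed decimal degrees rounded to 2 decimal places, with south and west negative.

78.00, 114.00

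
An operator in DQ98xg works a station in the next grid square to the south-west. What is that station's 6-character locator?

Longitude subsquare x = 23; −1 → 22 = w.
Latitude subsquare g = 6; −1 → 5 = f.

DQ98wf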